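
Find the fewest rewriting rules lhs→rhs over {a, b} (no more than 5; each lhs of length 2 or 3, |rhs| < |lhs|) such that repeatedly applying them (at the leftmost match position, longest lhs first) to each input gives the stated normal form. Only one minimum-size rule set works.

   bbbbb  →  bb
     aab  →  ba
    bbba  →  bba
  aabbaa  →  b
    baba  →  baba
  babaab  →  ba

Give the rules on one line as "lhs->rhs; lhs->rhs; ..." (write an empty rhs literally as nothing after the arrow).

  | bbbbb => bbbb => bbb => bb
  | aab => ba
  | bbba => bba
  | aabbaa => babaa => babb => b

aa->b; aab->ba; abb->; bbb->bb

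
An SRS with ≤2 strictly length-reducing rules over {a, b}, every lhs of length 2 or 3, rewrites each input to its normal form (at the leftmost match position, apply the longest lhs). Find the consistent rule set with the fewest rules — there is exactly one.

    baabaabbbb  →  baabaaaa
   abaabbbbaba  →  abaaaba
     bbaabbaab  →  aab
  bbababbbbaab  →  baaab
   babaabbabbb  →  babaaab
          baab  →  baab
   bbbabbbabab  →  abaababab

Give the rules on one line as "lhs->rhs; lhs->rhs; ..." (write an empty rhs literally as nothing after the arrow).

  | baabaabbbb => baabaaabb => baabaaaa
  | abaabbbbaba => abaaabbaba => abaaaba
  | bbaabbaab => abbaab => aab
  | bbababbbbaab => babbbbaab => baabbaab => baaab

bb->a; bba->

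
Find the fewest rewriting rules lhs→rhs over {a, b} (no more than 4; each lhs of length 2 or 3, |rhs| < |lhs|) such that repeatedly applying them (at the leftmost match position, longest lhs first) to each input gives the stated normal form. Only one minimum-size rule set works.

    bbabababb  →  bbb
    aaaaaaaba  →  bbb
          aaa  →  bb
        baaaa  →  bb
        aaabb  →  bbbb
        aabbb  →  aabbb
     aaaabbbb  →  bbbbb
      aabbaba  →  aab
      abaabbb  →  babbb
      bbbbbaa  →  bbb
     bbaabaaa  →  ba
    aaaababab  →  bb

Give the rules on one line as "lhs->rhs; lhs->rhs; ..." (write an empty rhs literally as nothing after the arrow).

aaa->bb; aba->b; bba->b

  | bbabababb => bbababb => bbabb => bbb
  | aaaaaaaba => bbaaaaba => baaaba => bbbba => bbb
  | aaa => bb
  | baaaa => bbba => bb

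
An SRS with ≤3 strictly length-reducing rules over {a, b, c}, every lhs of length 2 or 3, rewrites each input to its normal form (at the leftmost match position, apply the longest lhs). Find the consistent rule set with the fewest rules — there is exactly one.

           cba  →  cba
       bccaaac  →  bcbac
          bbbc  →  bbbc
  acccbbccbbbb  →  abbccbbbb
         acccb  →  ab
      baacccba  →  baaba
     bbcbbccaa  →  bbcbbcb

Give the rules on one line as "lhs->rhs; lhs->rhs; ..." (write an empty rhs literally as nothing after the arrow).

  | cba
  | bccaaac => bcbac
  | bbbc
  | acccbbccbbbb => abbccbbbb

caa->b; ccc->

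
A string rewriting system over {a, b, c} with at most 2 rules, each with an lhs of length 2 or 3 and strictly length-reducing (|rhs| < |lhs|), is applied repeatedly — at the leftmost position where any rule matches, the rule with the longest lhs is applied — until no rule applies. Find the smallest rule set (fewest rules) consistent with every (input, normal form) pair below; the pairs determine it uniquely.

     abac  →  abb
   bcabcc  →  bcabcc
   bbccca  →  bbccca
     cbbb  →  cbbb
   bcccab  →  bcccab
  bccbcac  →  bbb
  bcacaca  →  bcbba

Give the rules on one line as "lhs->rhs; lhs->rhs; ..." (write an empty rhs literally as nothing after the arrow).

ac->b; ccb->a

  | abac => abb
  | bcabcc
  | bbccca
  | cbbb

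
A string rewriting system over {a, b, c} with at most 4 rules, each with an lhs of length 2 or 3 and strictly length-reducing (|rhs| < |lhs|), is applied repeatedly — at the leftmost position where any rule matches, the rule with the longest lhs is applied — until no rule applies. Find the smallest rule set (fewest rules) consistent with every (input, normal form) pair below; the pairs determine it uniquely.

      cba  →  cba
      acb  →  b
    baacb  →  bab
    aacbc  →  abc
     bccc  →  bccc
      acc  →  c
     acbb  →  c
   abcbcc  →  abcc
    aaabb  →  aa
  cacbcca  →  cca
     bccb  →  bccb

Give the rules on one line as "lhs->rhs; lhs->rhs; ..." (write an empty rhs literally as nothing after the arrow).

  | cba
  | acb => b
  | baacb => bab
  | aacbc => abc

ac->; bb->c; cbc->c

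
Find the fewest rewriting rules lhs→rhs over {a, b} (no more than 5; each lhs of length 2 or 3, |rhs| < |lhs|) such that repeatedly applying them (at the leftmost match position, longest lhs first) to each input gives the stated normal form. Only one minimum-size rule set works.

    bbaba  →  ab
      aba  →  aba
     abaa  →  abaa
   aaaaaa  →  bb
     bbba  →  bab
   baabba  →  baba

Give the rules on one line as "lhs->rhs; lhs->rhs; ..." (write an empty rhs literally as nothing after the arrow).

  | bbaba => abba => bba => ab
  | aba
  | abaa
  | aaaaaa => baaa => bb

aaa->b; aab->a; abb->bb; bba->ab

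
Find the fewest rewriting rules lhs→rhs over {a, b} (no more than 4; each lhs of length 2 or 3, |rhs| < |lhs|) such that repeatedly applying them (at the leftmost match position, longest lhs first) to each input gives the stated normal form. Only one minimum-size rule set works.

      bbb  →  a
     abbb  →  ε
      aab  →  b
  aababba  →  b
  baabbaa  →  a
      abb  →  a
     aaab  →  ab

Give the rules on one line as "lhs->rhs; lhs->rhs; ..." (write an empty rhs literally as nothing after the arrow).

  | bbb => a
  | abbb => aa => ε
  | aab => b
  | aababba => babba => baa => b

aa->; bb->; bbb->a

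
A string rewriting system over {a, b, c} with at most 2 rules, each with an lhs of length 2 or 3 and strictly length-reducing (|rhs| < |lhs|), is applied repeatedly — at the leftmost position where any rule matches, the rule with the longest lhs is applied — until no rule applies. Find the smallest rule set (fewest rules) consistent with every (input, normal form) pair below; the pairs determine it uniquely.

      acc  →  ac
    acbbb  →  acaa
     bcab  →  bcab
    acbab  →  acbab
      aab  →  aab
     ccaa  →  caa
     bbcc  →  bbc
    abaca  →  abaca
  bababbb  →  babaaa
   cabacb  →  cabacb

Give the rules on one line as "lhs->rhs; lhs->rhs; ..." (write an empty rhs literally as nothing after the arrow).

bbb->aa; cc->c

  | acc => ac
  | acbbb => acaa
  | bcab
  | acbab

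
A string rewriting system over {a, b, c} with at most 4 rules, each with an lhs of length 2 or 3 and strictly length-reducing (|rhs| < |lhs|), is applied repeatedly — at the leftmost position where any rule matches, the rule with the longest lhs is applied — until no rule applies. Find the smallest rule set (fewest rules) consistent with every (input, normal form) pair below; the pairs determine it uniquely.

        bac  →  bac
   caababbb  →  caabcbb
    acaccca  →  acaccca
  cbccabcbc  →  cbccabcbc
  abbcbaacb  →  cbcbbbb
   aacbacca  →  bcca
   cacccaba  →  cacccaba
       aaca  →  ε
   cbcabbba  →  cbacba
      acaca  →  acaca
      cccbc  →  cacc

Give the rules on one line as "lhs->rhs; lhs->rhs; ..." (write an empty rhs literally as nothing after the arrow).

  | bac
  | caababbb => caabcbb
  | acaccca
  | cbccabcbc

aac->bb; abb->cb; bba->; ccb->ac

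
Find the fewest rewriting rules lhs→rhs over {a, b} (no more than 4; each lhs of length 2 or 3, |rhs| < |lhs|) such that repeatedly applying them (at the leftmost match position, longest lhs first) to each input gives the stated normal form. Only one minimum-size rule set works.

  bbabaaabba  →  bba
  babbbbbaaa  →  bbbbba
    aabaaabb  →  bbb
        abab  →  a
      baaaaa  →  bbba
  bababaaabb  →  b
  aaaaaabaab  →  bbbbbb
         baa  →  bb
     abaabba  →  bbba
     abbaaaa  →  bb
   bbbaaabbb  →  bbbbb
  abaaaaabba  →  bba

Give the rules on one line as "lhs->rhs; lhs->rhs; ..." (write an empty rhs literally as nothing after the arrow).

aa->b; ab->a; aba->a; bab->

  | bbabaaabba => baaabba => bbabba => bba
  | babbbbbaaa => bbbbaaa => bbbbba
  | aabaaabb => bbaaabb => bbbabb => bbb
  | abab => ab => a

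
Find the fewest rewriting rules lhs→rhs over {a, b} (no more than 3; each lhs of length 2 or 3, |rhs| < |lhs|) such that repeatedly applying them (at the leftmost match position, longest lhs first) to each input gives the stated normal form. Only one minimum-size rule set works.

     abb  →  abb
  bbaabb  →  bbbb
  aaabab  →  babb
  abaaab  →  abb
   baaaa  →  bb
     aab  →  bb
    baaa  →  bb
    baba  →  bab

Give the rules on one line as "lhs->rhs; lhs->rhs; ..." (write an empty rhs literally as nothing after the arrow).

  | abb
  | bbaabb => bbabb => bbbb
  | aaabab => babab => babb
  | abaaab => abaab => abab => abb

aa->b; aba->ab; bba->bb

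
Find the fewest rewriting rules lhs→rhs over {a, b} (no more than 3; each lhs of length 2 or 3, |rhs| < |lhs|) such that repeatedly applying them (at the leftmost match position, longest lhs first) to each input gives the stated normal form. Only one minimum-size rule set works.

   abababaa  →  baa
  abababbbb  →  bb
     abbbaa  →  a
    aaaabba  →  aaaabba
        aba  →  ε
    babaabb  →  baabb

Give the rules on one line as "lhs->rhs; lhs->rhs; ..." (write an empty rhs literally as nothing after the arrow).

aba->; bab->b; bbb->b

  | abababaa => babaa => baa
  | abababbbb => babbbb => bbbb => bb
  | abbbaa => abaa => a
  | aaaabba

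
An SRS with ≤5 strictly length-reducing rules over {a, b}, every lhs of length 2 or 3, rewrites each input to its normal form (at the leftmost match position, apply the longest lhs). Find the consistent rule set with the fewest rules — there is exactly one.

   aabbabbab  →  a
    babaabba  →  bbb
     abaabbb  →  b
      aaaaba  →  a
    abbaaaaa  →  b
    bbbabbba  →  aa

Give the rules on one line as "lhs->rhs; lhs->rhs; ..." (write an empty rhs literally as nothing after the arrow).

aaa->bb; ab->; ba->; bab->a

  | aabbabbab => ababbab => abbab => bab => a
  | babaabba => aaabba => bbbba => bbb
  | abaabbb => aabbb => abb => b
  | aaaaba => bbaba => baa => a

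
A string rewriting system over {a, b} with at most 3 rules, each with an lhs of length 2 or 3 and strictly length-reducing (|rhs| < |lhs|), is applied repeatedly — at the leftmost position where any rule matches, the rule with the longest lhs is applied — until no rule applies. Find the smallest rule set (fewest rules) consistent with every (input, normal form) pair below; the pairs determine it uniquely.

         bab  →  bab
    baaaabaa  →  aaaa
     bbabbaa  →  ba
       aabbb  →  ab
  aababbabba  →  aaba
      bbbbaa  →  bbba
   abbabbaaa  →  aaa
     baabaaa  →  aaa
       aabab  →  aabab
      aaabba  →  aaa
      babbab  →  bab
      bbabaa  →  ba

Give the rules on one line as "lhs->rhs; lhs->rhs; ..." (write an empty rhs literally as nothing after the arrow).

  | bab
  | baaaabaa => aaabaa => aaaa
  | bbabbaa => bbaa => ba
  | aabbb => ab

abb->; baa->a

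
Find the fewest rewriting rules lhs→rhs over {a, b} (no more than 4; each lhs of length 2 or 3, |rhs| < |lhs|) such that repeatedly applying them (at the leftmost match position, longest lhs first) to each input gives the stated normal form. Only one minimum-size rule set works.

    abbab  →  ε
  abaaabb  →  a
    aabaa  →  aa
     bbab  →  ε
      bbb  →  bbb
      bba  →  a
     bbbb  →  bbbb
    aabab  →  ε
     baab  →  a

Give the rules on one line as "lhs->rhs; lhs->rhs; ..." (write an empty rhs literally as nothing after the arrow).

  | abbab => bab => ab => ε
  | abaaabb => baaabb => aaabb => aab => a
  | aabaa => abaa => baa => aa
  | bbab => bab => ab => ε

ab->; aba->ba; ba->a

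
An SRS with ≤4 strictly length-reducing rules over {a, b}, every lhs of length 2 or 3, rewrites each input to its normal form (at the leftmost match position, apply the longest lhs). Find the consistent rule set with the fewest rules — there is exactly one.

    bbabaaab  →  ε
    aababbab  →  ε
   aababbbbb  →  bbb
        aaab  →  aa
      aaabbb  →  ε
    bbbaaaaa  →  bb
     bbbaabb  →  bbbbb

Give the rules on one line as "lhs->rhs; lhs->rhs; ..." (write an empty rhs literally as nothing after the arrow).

ab->; ba->; baa->b; bab->

  | bbabaaab => baaab => bab => ε
  | aababbab => aabbab => abab => ab => ε
  | aababbbbb => aabbbbb => abbbb => bbb
  | aaab => aa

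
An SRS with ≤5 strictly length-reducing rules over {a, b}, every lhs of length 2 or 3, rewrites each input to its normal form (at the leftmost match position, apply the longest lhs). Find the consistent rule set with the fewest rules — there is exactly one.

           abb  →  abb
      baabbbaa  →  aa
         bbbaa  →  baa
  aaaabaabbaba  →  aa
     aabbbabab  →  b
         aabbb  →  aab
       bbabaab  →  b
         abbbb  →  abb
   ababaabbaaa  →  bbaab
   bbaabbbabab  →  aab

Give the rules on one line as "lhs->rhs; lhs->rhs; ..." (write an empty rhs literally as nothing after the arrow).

aaa->b; aba->b; bab->a; bbb->b

  | abb
  | baabbbaa => baabaa => baba => aa
  | bbbaa => baa
  | aaaabaabbaba => babaabbaba => aaabbaba => bbbaba => baba => aa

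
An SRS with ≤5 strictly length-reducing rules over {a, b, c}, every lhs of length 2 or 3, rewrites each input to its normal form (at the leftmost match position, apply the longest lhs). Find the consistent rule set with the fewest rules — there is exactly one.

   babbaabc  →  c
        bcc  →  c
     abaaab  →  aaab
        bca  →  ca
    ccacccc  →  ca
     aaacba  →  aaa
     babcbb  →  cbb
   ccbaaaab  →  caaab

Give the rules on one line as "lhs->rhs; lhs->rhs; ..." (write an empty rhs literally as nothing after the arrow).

  | babbaabc => bbaabc => babc => bc => c
  | bcc => cc => c
  | abaaab => aaab
  | bca => ca

ac->a; ba->; bc->c; cc->c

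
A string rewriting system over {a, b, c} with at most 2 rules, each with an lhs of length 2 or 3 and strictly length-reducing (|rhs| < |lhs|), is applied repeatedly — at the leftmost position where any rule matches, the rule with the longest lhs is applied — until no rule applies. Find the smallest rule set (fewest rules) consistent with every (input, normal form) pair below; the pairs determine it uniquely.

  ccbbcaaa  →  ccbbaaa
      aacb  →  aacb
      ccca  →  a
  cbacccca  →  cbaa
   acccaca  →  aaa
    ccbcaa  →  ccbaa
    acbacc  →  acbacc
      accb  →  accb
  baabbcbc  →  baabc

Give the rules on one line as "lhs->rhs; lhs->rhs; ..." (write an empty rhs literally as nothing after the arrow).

bcb->; ca->a

  | ccbbcaaa => ccbbaaa
  | aacb
  | ccca => cca => ca => a
  | cbacccca => cbaccca => cbacca => cbaca => cbaa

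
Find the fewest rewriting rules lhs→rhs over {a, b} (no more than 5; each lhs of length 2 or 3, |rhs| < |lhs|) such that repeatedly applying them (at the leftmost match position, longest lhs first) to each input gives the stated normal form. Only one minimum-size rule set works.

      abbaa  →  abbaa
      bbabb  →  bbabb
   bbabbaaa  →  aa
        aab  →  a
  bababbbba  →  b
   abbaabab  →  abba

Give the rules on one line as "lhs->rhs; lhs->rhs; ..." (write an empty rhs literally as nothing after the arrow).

  | abbaa
  | bbabb
  | bbabbaaa => bbabbb => bbaaa => bbb => aa
  | aab => a

aaa->b; aab->a; aba->a; bbb->aa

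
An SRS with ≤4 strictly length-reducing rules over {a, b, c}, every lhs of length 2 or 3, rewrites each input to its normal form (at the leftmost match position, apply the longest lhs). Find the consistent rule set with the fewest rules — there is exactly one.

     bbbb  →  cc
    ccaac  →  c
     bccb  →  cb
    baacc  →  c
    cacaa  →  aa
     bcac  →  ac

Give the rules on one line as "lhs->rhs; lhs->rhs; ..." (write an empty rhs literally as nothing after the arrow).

ba->b; bb->c; bc->; ca->b

  | bbbb => cbb => cc
  | ccaac => cbac => cbc => c
  | bccb => cb
  | baacc => bacc => bcc => c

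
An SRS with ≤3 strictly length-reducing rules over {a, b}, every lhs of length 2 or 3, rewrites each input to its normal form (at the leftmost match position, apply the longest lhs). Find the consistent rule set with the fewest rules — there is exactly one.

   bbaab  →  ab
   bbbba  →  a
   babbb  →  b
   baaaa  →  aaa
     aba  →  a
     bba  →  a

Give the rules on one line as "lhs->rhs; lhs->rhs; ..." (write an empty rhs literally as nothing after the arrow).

  | bbaab => aab => ab
  | bbbba => bba => a
  | babbb => bbb => b
  | baaaa => aaa

aab->ab; ba->; bb->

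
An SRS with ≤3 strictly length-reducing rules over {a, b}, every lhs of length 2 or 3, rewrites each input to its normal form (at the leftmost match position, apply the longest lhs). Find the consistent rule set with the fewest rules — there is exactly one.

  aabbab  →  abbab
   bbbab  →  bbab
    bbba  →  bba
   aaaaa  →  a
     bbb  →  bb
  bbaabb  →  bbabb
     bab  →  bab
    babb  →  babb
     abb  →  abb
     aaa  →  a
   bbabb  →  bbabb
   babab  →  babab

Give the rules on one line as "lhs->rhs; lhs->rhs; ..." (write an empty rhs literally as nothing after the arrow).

  | aabbab => abbab
  | bbbab => bbab
  | bbba => bba
  | aaaaa => aaaa => aaa => aa => a

aa->a; bbb->bb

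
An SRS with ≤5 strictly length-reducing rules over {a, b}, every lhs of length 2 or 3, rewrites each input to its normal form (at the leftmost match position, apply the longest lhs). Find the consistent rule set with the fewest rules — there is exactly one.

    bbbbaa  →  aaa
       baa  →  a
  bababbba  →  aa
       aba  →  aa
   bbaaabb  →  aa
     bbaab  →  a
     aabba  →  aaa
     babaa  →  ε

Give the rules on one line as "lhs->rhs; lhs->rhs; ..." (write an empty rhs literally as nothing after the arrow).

ab->a; baa->bb; bb->a; bba->

  | bbbbaa => abbaa => abaa => aaa
  | baa => bb => a
  | bababbba => baabbba => bbbbba => abbba => abba => aba => aa
  | aba => aa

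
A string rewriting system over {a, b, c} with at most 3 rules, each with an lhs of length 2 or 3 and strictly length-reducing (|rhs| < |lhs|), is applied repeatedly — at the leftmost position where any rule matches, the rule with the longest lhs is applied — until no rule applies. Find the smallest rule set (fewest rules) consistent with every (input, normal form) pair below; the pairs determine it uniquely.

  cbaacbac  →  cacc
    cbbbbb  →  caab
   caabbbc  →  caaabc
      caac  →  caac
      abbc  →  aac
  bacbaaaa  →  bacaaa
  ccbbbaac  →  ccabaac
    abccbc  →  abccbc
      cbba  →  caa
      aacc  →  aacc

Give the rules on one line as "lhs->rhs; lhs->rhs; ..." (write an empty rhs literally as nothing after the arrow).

bb->a; cba->c

  | cbaacbac => cacbac => cacc
  | cbbbbb => cabbb => caab
  | caabbbc => caaabc
  | caac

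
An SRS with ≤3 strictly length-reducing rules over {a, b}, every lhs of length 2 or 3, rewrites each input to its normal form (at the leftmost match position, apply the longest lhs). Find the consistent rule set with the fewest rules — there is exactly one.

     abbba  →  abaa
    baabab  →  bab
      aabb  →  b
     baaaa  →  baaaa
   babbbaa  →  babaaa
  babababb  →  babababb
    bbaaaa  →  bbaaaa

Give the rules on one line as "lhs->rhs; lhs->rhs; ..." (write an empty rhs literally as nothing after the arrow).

  | abbba => abaa
  | baabab => bab
  | aabb => b
  | baaaa

aab->; bbb->ba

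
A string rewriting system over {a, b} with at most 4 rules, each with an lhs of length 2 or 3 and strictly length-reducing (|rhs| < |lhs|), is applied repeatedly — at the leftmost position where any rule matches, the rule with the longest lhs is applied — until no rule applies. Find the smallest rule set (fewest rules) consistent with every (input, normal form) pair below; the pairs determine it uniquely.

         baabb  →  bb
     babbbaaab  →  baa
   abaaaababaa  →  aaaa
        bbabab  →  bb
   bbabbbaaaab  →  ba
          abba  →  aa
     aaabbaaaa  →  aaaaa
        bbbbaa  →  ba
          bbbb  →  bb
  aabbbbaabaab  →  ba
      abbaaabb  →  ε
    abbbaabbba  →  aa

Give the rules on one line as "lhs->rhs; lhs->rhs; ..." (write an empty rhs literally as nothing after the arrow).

aab->; ab->a; bba->b; bbb->bb

  | baabb => bb
  | babbbaaab => babbaaab => babaaab => baaaab => baa
  | abaaaababaa => aaaaababaa => aaaabaa => aaaa
  | bbabab => bbab => bb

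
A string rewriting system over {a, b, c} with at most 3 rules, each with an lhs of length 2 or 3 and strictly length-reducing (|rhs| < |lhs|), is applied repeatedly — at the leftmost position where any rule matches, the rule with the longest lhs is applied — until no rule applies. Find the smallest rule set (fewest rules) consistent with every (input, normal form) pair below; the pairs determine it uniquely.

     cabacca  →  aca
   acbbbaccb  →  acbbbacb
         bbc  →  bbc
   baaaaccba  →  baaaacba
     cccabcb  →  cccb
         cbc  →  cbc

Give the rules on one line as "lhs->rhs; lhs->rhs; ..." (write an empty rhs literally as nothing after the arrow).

acc->ac; cab->

  | cabacca => acca => aca
  | acbbbaccb => acbbbacb
  | bbc
  | baaaaccba => baaaacba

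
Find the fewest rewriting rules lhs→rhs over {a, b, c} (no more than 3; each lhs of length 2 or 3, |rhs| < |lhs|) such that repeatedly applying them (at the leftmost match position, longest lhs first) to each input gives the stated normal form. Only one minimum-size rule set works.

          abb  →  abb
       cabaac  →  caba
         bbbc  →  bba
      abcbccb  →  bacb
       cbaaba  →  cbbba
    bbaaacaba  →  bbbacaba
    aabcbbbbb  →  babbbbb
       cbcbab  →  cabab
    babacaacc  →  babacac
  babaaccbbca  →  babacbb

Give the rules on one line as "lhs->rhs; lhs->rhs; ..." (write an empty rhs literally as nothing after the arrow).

  | abb
  | cabaac => cabbc => caba
  | bbbc => bba
  | abcbccb => aabccb => bbccb => bacb

aa->b; bc->a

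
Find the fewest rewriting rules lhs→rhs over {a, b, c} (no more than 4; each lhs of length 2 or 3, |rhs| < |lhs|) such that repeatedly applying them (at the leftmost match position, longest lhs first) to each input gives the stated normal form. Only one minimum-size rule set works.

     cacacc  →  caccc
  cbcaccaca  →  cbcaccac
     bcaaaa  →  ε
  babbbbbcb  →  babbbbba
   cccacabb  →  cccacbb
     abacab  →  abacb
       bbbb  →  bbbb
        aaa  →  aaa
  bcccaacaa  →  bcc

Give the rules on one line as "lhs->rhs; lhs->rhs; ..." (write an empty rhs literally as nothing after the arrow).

  | cacacc => caccc
  | cbcaccaca => cbcaccac
  | bcaaaa => baa => ε
  | babbbbbcb => babbbbba

aca->ac; baa->; bcb->ba; caa->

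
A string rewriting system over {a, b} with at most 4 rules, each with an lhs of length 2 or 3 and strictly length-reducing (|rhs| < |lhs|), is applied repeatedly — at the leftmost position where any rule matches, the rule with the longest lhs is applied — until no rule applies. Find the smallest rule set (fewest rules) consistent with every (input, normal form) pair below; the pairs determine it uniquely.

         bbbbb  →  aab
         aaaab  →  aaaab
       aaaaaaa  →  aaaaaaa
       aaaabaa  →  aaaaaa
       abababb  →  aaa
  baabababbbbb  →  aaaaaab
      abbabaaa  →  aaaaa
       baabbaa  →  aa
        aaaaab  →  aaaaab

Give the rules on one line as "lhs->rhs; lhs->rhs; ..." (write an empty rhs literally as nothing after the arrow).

  | bbbbb => abbb => aab
  | aaaab
  | aaaaaaa
  | aaaabaa => aaaaaa

ba->a; bb->; bba->bb; bbb->ab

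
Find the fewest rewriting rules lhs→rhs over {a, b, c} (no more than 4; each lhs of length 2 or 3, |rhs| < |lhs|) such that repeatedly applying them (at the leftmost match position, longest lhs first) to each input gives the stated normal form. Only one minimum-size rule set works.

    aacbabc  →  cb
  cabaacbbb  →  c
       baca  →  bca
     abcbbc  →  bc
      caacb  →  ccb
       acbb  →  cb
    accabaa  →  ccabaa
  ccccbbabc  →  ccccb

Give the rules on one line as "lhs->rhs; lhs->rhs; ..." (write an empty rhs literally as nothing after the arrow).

abc->; ac->c; bb->b; bbb->

  | aacbabc => acbabc => cbabc => cb
  | cabaacbbb => cabacbbb => cabcbbb => cbbb => c
  | baca => bca
  | abcbbc => bbc => bc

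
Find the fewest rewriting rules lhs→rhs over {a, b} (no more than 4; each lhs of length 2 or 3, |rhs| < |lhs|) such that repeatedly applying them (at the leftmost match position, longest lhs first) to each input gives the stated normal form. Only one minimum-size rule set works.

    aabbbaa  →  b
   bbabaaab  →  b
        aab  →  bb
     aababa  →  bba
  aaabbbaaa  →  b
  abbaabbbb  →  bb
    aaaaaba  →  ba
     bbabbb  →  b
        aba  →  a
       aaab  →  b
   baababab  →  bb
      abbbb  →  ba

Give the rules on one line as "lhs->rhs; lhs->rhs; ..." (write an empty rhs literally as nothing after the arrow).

aa->b; ab->; baa->aa; bbb->ba

  | aabbbaa => bbbbaa => babaa => baa => aa => b
  | bbabaaab => bbaaab => baaab => aaab => bab => b
  | aab => bb
  | aababa => bbaba => bba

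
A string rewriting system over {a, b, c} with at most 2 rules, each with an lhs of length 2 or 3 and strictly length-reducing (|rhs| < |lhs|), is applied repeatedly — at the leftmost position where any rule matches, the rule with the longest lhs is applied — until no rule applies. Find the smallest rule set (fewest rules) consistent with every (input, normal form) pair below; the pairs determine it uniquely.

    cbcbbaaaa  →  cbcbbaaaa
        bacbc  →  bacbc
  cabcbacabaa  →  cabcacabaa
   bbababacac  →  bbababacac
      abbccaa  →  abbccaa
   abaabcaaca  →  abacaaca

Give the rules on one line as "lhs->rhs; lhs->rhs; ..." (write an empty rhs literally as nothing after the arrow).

aab->a; cba->ca

  | cbcbbaaaa
  | bacbc
  | cabcbacabaa => cabcacabaa
  | bbababacac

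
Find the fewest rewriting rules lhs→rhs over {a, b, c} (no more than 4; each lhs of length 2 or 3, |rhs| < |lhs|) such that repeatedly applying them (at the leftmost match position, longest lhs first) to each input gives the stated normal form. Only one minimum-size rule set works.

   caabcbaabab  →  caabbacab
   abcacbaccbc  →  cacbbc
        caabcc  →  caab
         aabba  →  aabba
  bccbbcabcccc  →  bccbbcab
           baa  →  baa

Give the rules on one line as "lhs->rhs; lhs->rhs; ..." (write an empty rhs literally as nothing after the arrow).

  | caabcbaabab => caabbaabab => caabbacab
  | abcacbaccbc => abacbaccbc => cacbaccbc => cacbbc
  | caabcc => caabc => caab
  | aabba

aba->ca; abc->ab; acc->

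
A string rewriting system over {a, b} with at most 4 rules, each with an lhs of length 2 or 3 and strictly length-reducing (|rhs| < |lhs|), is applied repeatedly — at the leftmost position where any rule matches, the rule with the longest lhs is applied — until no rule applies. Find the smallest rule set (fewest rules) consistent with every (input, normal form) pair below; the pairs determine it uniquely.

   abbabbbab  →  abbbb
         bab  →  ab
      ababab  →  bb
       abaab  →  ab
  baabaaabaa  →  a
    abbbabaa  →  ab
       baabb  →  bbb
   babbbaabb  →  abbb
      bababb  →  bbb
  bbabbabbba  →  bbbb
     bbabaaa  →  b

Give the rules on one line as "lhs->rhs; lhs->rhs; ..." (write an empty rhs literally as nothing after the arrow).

  | abbabbbab => abbbbab => abbbb
  | bab => ab
  | ababab => aabab => bbab => bb
  | abaab => aaab => bab => ab

aa->b; ba->a; bba->b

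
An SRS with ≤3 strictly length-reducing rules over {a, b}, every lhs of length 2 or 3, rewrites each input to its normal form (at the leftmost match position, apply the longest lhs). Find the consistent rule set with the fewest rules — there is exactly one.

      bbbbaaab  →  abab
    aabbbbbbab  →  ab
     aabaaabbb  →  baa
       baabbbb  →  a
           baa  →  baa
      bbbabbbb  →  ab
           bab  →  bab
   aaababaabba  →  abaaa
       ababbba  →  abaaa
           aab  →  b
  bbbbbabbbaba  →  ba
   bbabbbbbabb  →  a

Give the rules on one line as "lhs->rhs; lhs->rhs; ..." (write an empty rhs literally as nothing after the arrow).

  | bbbbaaab => abaaab => abab
  | aabbbbbbab => bbbbbbab => abbbab => aaab => ab
  | aabaaabbb => baaabbb => babbb => baa
  | baabbbb => bbbbb => abb => a

aab->b; bb->; bbb->a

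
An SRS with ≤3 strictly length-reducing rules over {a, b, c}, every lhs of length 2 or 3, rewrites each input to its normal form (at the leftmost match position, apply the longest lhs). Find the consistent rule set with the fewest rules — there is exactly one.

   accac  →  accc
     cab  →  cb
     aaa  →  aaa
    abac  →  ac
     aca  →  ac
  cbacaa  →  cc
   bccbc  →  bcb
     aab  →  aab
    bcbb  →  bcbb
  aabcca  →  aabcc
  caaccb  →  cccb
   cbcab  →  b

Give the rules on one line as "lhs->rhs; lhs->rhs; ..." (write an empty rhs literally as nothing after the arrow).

ba->; ca->c; cbc->b

  | accac => accc
  | cab => cb
  | aaa
  | abac => ac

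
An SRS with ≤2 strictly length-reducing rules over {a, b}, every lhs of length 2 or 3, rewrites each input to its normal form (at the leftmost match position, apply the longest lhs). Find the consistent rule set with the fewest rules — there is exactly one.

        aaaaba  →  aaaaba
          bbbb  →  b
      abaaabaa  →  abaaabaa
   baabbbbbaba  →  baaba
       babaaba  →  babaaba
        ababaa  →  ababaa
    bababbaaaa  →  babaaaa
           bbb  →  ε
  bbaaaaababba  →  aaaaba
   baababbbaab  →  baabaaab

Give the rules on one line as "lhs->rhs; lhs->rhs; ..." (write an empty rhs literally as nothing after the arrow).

bba->; bbb->

  | aaaaba
  | bbbb => b
  | abaaabaa
  | baabbbbbaba => baabbaba => baaba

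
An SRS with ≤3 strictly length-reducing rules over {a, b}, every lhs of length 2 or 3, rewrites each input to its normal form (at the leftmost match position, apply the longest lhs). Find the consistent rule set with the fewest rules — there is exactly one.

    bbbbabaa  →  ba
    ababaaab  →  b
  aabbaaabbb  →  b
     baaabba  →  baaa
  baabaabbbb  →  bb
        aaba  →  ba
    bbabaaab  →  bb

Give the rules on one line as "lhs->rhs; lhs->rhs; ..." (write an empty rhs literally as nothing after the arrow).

ab->b; abb->; bba->

  | bbbbabaa => bbbaa => ba
  | ababaaab => babaaab => bbaaab => aab => ab => b
  | aabbaaabbb => aaaabbb => aaab => aab => ab => b
  | baaabba => baaa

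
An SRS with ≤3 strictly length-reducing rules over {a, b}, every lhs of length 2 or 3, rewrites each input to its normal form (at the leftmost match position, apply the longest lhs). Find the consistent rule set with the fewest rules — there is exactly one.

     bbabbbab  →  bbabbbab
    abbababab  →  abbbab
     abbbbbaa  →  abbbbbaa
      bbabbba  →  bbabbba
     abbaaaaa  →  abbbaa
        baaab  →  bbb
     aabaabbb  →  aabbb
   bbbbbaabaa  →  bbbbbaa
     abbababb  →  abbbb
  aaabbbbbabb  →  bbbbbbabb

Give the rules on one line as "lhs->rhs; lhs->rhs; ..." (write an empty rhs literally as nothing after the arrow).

aaa->b; aba->

  | bbabbbab
  | abbababab => abbbab
  | abbbbbaa
  | bbabbba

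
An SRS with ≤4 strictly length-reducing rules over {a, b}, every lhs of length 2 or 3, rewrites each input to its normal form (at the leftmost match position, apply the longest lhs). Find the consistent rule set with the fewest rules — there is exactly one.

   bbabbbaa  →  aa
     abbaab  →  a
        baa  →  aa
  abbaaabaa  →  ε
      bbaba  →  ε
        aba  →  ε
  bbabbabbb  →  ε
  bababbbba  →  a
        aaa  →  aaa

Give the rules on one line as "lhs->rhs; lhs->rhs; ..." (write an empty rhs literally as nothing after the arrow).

  | bbabbbaa => abbbaa => bbaa => aa
  | abbaab => baab => aab => a
  | baa => aa
  | abbaaabaa => baaabaa => aaabaa => aabba => aba => bb => ε

ab->; aba->bb; ba->a; bb->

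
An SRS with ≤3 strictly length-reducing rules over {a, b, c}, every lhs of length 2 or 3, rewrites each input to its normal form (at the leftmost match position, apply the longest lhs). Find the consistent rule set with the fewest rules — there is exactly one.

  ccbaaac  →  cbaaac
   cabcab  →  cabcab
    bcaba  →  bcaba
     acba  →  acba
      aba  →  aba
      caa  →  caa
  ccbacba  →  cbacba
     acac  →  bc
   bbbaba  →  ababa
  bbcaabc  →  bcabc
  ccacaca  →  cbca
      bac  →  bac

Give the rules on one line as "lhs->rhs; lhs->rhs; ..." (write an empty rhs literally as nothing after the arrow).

  | ccbaaac => cbaaac
  | cabcab
  | bcaba
  | acba

aca->bc; bb->a; cc->c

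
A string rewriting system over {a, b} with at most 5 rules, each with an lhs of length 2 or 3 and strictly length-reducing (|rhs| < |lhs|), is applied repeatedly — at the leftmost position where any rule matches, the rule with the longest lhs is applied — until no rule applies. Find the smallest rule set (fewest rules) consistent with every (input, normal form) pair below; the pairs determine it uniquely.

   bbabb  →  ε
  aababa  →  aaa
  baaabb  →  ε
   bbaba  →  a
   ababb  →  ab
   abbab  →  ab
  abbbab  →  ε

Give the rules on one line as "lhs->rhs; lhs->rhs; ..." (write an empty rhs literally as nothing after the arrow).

  | bbabb => abb => bb => ε
  | aababa => aaa
  | baaabb => aabb => abb => bb => ε
  | bbaba => aba => a

abb->bb; ba->; bab->; bb->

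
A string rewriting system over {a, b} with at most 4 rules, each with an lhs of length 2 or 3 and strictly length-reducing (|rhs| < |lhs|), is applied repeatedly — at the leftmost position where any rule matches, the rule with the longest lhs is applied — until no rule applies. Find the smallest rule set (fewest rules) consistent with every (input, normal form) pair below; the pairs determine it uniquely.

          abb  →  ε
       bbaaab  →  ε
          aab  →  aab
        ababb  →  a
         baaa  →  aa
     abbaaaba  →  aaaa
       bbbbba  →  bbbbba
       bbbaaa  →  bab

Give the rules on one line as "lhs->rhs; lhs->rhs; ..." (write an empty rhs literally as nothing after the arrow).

aba->aa; abb->; baa->ab

  | abb => ε
  | bbaaab => babab => baab => abb => ε
  | aab
  | ababb => aabb => a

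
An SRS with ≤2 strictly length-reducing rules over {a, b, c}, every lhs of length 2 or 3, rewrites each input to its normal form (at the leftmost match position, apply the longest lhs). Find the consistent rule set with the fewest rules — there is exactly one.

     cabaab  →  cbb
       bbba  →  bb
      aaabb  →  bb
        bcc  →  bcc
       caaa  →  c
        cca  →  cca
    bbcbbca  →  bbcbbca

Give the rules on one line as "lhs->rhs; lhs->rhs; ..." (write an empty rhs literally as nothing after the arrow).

aa->b; ba->

  | cabaab => caab => cbb
  | bbba => bb
  | aaabb => babb => bb
  | bcc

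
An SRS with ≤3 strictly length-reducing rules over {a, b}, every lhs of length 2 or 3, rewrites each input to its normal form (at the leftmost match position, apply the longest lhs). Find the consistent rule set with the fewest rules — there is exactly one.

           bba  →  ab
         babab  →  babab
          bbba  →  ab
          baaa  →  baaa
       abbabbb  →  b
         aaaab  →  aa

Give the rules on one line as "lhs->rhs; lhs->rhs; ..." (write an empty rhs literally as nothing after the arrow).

aab->; bb->b; bba->ab

  | bba => ab
  | babab
  | bbba => bba => ab
  | baaa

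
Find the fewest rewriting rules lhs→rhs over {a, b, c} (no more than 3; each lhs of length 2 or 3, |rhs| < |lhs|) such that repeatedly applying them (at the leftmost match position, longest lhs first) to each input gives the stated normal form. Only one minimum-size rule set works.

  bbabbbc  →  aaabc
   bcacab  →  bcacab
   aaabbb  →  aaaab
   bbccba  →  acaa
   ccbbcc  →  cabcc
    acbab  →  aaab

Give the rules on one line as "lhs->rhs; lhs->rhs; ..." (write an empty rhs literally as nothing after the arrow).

bb->a; cb->a

  | bbabbbc => aabbbc => aaabc
  | bcacab
  | aaabbb => aaaab
  | bbccba => accba => acaa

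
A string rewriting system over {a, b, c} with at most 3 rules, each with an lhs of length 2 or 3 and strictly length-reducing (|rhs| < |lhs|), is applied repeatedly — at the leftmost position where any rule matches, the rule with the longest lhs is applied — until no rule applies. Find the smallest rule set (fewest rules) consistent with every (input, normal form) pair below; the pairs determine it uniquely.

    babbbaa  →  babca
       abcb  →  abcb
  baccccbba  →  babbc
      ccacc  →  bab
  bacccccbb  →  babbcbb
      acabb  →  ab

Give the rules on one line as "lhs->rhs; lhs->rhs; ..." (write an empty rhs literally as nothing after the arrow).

  | babbbaa => babca
  | abcb
  | baccccbba => babccbba => babbbba => babbc
  | ccacc => bacc => bab

bba->c; cab->; cc->b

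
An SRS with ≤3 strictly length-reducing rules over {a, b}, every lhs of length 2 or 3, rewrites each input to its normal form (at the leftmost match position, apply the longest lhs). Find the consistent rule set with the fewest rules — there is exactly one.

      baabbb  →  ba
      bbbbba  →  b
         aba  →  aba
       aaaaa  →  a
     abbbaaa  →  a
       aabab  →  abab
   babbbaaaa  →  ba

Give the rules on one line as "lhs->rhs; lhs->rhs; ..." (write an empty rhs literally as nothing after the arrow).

  | baabbb => babbb => ba
  | bbbbba => bba => b
  | aba
  | aaaaa => aaaa => aaa => aa => a

aa->a; bba->b; bbb->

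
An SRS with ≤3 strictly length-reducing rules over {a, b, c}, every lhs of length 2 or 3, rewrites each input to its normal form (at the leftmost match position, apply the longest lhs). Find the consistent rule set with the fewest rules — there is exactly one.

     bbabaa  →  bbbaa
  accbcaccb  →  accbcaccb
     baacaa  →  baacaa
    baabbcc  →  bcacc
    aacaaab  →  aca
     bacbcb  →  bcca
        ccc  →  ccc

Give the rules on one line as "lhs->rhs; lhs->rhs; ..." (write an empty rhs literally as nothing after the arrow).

ab->b; abb->cb; acb->ca

  | bbabaa => bbbaa
  | accbcaccb
  | baacaa
  | baabbcc => bacbcc => bcacc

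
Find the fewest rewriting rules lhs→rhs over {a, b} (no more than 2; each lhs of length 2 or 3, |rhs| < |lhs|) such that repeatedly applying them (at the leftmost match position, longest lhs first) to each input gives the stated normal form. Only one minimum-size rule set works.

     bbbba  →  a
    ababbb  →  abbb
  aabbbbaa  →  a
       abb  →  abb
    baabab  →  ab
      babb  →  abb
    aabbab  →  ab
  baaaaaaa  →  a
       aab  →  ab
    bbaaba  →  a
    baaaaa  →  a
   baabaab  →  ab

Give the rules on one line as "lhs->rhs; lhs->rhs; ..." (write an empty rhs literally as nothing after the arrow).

aa->a; ba->a

  | bbbba => bbba => bba => ba => a
  | ababbb => aabbb => abbb
  | aabbbbaa => abbbbaa => abbbaa => abbaa => abaa => aaa => aa => a
  | abb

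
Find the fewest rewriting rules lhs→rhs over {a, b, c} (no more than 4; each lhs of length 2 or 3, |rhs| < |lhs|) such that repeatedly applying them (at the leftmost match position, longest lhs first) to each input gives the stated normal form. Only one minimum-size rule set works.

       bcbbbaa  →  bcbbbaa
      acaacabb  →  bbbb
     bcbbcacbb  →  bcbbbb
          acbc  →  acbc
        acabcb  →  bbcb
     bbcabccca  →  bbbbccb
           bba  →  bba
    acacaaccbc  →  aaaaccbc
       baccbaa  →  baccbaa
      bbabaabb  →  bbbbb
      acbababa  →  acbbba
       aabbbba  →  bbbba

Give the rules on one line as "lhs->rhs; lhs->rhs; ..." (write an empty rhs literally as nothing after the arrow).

  | bcbbbaa
  | acaacabb => abacabb => bacabb => babbb => bbbb
  | bcbbcacbb => bcbbabb => bcbbbb
  | acbc

ab->b; ca->b; cac->a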